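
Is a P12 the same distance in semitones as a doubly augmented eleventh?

Yes

Both span 19 semitones: a perfect twelfth and a doubly augmented eleventh are the same chromatic distance.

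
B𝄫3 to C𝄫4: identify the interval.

B to C spans two letter names (B-C), so the interval is some kind of second.
A major second would be 2 semitones, but Bbb3 to Cbb4 is 1 — one semitone narrower, making it a minor second.

minor 2nd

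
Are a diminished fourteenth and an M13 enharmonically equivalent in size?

Yes

A diminished fourteenth = 21 semitones = a major thirteenth; enharmonically equal.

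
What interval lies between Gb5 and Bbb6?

minor tenth

G to B spans three letter names (G-A-B), plus an octave: a tenth.
A major tenth would be 16 semitones, but Gb5 to Bbb6 is 15 — one semitone narrower, making it a minor tenth.
(Equivalently, a compound minor third: a minor third plus an octave.)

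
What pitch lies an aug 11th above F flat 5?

B flat 6

The eleventh's letter: F up four letter names plus an octave → B.
Moving 18 semitones up from Fb5 (the size of an augmented eleventh) reaches Bb6.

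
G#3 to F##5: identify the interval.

M14

G to F spans seven letter names (G-A-B-C-D-E-F), plus an octave — that makes it a fourteenth of some quality.
Counting semitones, G#3→F##5 is 23, which is the major fourteenth.
(Equivalently, a compound major seventh: a major seventh plus an octave.)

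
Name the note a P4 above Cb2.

Fb2

The fourth takes the letter from C up to F.
A perfect fourth is 5 semitones; 5 semitones up from Cb2 gives Fb2.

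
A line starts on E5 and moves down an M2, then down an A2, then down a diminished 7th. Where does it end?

A major second down from E5 is D5.
An augmented second down from D5 is Cb5.
Cb5 down a diminished seventh → D4 (9 semitones).

D4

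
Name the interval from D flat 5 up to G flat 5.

P4

D to G spans four letter names (D-E-F-G) — that makes it a fourth of some quality.
Db5 to Gb5 is 5 semitones, matching the perfect fourth exactly, so the quality is perfect.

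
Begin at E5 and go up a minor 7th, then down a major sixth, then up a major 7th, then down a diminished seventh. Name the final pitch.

Up a minor seventh from E5: D6 (10 semitones up).
A major sixth down from D6 is F5.
A major seventh up from F5 is E6.
Down a diminished seventh from E6: F##5 (9 semitones down).

F##5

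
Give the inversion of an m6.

major third

Interval numbers invert to sum to nine: 6 + 3 = 9, so a sixth inverts to a third.
The quality also flips — minor becomes major — giving a major third.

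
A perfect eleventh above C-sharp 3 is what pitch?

F-sharp 4

Four letters up from C (plus an octave) reaches F.
A perfect eleventh is 17 semitones; 17 semitones up from C#3 gives F#4.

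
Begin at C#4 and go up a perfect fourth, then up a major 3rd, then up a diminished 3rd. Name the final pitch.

C5

Up a perfect fourth from C#4: F#4 (5 semitones up).
Up a major third from F#4: A#4 (4 semitones up).
Up a diminished third from A#4: C5 (2 semitones up).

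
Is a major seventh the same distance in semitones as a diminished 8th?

Yes

A major seventh spans 11 semitones, and a diminished octave also spans 11 semitones — they're enharmonic.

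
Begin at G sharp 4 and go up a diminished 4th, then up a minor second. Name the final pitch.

Up a diminished fourth from G#4: C5 (4 semitones up).
A minor second up from C5 is Db5.

D flat 5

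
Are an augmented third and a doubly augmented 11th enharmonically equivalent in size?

No

An augmented third is 5 semitones but a doubly augmented eleventh is 19 semitones — different sizes.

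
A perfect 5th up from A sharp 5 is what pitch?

E sharp 6

Five letter names up from A: E.
Moving 7 semitones up from A#5 (the size of a perfect fifth) reaches E#6.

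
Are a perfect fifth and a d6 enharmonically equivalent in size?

Yes

Both span 7 semitones: a perfect fifth and a diminished sixth are the same chromatic distance.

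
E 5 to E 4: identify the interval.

perfect 8th

Descending from E5 to E4 is the same interval as ascending E4 to E5.
E to E is the same letter name, plus an octave, so the interval is some kind of octave.
Counting semitones, E4→E5 is 12, which is the perfect octave.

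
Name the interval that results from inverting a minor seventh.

Interval numbers invert to sum to nine: 7 + 2 = 9, so a seventh inverts to a second.
Quality inverts too: minor becomes major. That makes the inversion a major second.

major 2nd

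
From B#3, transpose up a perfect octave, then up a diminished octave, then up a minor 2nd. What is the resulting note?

C6

B#3 up a perfect octave → B#4 (12 semitones).
A diminished octave up from B#4 is B5.
B5 up a minor second → C6 (1 semitone).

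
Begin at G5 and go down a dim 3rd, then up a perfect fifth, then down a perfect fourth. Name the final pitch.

A diminished third down from G5 is E#5.
E#5 up a perfect fifth → B#5 (7 semitones).
A perfect fourth down from B#5 is F##5.

F##5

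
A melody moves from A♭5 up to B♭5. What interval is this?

major second

A to B spans two letter names (A-B), so the interval is some kind of second.
Ab5 to Bb5 is 2 semitones, matching the major second exactly, so the quality is major.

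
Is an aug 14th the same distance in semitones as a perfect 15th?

Yes

An augmented fourteenth spans 24 semitones, and a perfect fifteenth also spans 24 semitones — they're enharmonic.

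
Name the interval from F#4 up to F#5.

perfect octave

F to F is the same letter name, plus an octave — that makes it an octave of some quality.
F#4 to F#5 is 12 semitones, matching the perfect octave exactly, so the quality is perfect.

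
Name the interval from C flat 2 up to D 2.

augmented 2nd

C to D spans two letter names (C-D): a second.
Cb2 to D2 spans 3 semitones — one semitone wider than the major second (2) — giving an augmented second.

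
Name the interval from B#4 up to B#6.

perfect 15th

B to B is the same letter name, plus 2 octaves, so the interval is some kind of fifteenth.
Counting semitones, B#4→B#6 is 24, which is the perfect fifteenth.
(Equivalently, a compound perfect octave: a perfect octave plus an octave.)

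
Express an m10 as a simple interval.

Take out an octave (7 from the number): 10 − 7 = 3.
So a minor tenth is an octave plus a minor third. The quality is unchanged.

m3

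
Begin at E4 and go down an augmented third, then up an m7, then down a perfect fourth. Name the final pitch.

Fb4

Down an augmented third from E4: Cb4 (5 semitones down).
Cb4 up a minor seventh → Bbb4 (10 semitones).
Bbb4 down a perfect fourth → Fb4 (5 semitones).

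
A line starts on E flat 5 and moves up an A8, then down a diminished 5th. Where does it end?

Up an augmented octave from Eb5: E6 (13 semitones up).
A diminished fifth down from E6 is A#5.

A sharp 5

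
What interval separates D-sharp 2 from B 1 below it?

Descending from D#2 to B1 is the same interval as ascending B1 to D#2.
B to D spans three letter names (B-C-D) — that makes it a third of some quality.
The major third spans 4 semitones, and B1 to D#2 is exactly 4 semitones — so this is a major third.

M3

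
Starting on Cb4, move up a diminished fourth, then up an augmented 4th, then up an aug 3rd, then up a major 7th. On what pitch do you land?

A diminished fourth up from Cb4 is Fbb4.
Fbb4 up an augmented fourth → Bbb4 (6 semitones).
Up an augmented third from Bbb4: D5 (5 semitones up).
D5 up a major seventh → C#6 (11 semitones).

C#6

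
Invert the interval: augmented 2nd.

Inverted interval numbers add to nine, so a second pairs with a seventh (2 + 7 = 9).
The quality also flips — augmented becomes diminished — giving a diminished seventh.

diminished seventh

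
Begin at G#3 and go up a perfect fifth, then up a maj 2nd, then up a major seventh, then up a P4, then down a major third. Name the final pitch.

A perfect fifth up from G#3 is D#4.
Up a major second from D#4: E#4 (2 semitones up).
E#4 up a major seventh → D##5 (11 semitones).
D##5 up a perfect fourth → G##5 (5 semitones).
Down a major third from G##5: E#5 (4 semitones down).

E#5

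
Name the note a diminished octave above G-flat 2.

An octave keeps the letter name G, an octave up from G.
A diminished octave is 11 semitones; 11 semitones up from Gb2 gives Gbb3.

G-double-flat 3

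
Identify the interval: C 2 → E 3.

C to E spans three letter names (C-D-E), plus an octave, so the interval is some kind of tenth.
The major tenth spans 16 semitones, and C2 to E3 is exactly 16 semitones — so this is a major tenth.
(Equivalently, a compound major third: a major third plus an octave.)

M10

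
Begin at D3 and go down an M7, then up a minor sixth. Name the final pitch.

Cb3

Down a major seventh from D3: Eb2 (11 semitones down).
Eb2 up a minor sixth → Cb3 (8 semitones).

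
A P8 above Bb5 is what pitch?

An octave keeps the letter name B, an octave up from B.
A perfect octave is 12 semitones; 12 semitones up from Bb5 gives Bb6.

Bb6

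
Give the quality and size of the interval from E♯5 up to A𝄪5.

E to A spans four letter names (E-F-G-A): a fourth.
The perfect fourth is 5 semitones; here we have 6, one semitone wider: augmented.

augmented fourth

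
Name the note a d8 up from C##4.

C#5

For an octave the letter name doesn't change: still C, an octave up.
A diminished octave spans 11 semitones, so from C##4 the target pitch is C#5.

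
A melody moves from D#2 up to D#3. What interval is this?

D to D is the same letter name, plus an octave, so the interval is some kind of octave.
Counting semitones, D#2→D#3 is 12, which is the perfect octave.

P8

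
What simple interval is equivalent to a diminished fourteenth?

diminished seventh

Each octave removed subtracts seven from the number: 14 − 7 = 7.
So a diminished fourteenth is an octave plus a diminished seventh. The quality is unchanged.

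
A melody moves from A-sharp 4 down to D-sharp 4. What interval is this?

Descending from A#4 to D#4 is the same interval as ascending D#4 to A#4.
D to A spans five letter names (D-E-F-G-A) — that makes it a fifth of some quality.
The perfect fifth spans 7 semitones, and D#4 to A#4 is exactly 7 semitones — so this is a perfect fifth.

perfect fifth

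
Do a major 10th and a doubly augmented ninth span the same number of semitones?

A major tenth spans 16 semitones, and a doubly augmented ninth also spans 16 semitones — they're enharmonic.

Yes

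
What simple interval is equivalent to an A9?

Take out an octave (7 from the number): 9 − 7 = 2.
Quality carries through unchanged, so the simple form is an augmented second.

augmented second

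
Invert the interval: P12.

P4

First reduce the compound perfect twelfth to its simple form, a perfect fifth.
The rule of nine gives the new number: 9 − 5 = 4, so a fifth becomes a fourth.
Quality inverts too: perfect stays perfect. That makes the inversion a perfect fourth.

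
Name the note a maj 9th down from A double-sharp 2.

Two letters down from A (plus an octave) reaches G.
A major ninth is 14 semitones; 14 semitones down from A##2 gives G##1.

G double-sharp 1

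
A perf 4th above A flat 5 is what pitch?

Four letter names up from A: D.
A perfect fourth spans 5 semitones, so from Ab5 the target pitch is Db6.

D flat 6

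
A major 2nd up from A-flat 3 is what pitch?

Two letter names up from A: B.
A major second spans 2 semitones, so from Ab3 the target pitch is Bb3.

B-flat 3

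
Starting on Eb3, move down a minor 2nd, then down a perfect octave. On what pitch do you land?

Eb3 down a minor second → D3 (1 semitone).
D3 down a perfect octave → D2 (12 semitones).

D2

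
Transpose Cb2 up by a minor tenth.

Three letters up from C (plus an octave) reaches E.
A minor tenth spans 15 semitones, so from Cb2 the target pitch is Ebb3.

Ebb3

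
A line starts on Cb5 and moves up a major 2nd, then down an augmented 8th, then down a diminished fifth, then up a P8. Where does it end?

Gb4

Up a major second from Cb5: Db5 (2 semitones up).
Db5 down an augmented octave → Dbb4 (13 semitones).
Dbb4 down a diminished fifth → Gb3 (6 semitones).
A perfect octave up from Gb3 is Gb4.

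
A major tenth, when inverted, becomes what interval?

First reduce the compound major tenth to its simple form, a major third.
Interval numbers invert to sum to nine: 3 + 6 = 9, so a third inverts to a sixth.
And major becomes minor under inversion, so we get a minor sixth.

minor sixth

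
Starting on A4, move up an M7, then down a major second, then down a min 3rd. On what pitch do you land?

D#5

A4 up a major seventh → G#5 (11 semitones).
G#5 down a major second → F#5 (2 semitones).
F#5 down a minor third → D#5 (3 semitones).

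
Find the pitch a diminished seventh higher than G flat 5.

Counting seven letter names up from G lands on F.
A diminished seventh spans 9 semitones, so from Gb5 the target pitch is Fbb6.

F double-flat 6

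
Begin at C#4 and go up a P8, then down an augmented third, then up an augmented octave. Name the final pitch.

A5

C#4 up a perfect octave → C#5 (12 semitones).
Down an augmented third from C#5: Ab4 (5 semitones down).
Ab4 up an augmented octave → A5 (13 semitones).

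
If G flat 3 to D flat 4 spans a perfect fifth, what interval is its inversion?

The rule of nine gives the new number: 9 − 5 = 4, so a fifth becomes a fourth.
And perfect stays perfect under inversion, so we get a perfect fourth.

perfect fourth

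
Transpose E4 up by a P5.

B4

Five letter names up from E: B.
A perfect fifth is 7 semitones; 7 semitones up from E4 gives B4.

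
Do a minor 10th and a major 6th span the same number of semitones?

No

15 semitones (minor tenth) vs 9 semitones (major sixth): not equal.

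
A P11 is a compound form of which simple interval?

Take out an octave (7 from the number): 11 − 7 = 4.
That makes a perfect eleventh a compound perfect fourth — an octave plus a perfect fourth.

perfect fourth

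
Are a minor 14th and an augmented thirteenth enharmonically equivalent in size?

A minor fourteenth spans 22 semitones, and an augmented thirteenth also spans 22 semitones — they're enharmonic.

Yes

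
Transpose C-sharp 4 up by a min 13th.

Counting six letter names plus an octave up from C lands on A.
A minor thirteenth spans 20 semitones, so from C#4 the target pitch is A5.

A 5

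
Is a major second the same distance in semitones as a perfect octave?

No

A major second is 2 semitones but a perfect octave is 12 semitones — different sizes.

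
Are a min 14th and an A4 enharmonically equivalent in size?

22 semitones (minor fourteenth) vs 6 semitones (augmented fourth): not equal.

No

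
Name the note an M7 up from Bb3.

A4

Counting seven letter names up from B lands on A.
Moving 11 semitones up from Bb3 (the size of a major seventh) reaches A4.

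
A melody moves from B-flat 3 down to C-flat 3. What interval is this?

Descending from Bb3 to Cb3 is the same interval as ascending Cb3 to Bb3.
C to B spans seven letter names (C-D-E-F-G-A-B) — that makes it a seventh of some quality.
Counting semitones, Cb3→Bb3 is 11, which is the major seventh.

major seventh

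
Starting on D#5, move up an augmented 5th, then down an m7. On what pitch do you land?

An augmented fifth up from D#5 is A##5.
A minor seventh down from A##5 is B##4.

B##4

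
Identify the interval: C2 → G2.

perfect fifth

C to G spans five letter names (C-D-E-F-G): a fifth.
Counting semitones, C2→G2 is 7, which is the perfect fifth.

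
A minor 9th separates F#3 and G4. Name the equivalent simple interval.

minor second

Each octave removed subtracts seven from the number: 9 − 7 = 2.
So a minor ninth is an octave plus a minor second. The quality is unchanged.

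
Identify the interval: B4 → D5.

B to D spans three letter names (B-C-D) — that makes it a third of some quality.
A major third would be 4 semitones, but B4 to D5 is 3 — one semitone narrower, making it a minor third.

minor third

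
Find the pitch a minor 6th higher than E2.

C3

Six letter names up from E: C.
A minor sixth spans 8 semitones, so from E2 the target pitch is C3.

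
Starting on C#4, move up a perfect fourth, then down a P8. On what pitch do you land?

F#3

A perfect fourth up from C#4 is F#4.
A perfect octave down from F#4 is F#3.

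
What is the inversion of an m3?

major sixth

Interval numbers invert to sum to nine: 3 + 6 = 9, so a third inverts to a sixth.
The quality also flips — minor becomes major — giving a major sixth.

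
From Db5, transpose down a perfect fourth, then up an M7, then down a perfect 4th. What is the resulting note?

A perfect fourth down from Db5 is Ab4.
Up a major seventh from Ab4: G5 (11 semitones up).
Down a perfect fourth from G5: D5 (5 semitones down).

D5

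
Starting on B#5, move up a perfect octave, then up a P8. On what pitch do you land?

B#5 up a perfect octave → B#6 (12 semitones).
B#6 up a perfect octave → B#7 (12 semitones).

B#7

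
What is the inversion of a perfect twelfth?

perfect fourth

First reduce the compound perfect twelfth to its simple form, a perfect fifth.
Inverted interval numbers add to nine, so a fifth pairs with a fourth (5 + 4 = 9).
And perfect stays perfect under inversion, so we get a perfect fourth.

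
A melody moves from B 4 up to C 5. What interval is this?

m2

B to C spans two letter names (B-C), so the interval is some kind of second.
A major second would be 2 semitones, but B4 to C5 is 1 — one semitone narrower, making it a minor second.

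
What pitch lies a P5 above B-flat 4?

F 5

Five letter names up from B: F.
Moving 7 semitones up from Bb4 (the size of a perfect fifth) reaches F5.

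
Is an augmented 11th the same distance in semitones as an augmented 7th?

An augmented eleventh spans 18 semitones; an augmented seventh spans 12 semitones. They differ by 6.

No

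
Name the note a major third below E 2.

C 2

The third takes the letter from E down to C.
Moving 4 semitones down from E2 (the size of a major third) reaches C2.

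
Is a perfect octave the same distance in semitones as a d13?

A perfect octave is 12 semitones but a diminished thirteenth is 19 semitones — different sizes.

No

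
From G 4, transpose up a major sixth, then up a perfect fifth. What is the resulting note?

B 5

A major sixth up from G4 is E5.
Up a perfect fifth from E5: B5 (7 semitones up).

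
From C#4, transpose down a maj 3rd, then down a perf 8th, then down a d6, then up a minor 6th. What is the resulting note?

A#2

Down a major third from C#4: A3 (4 semitones down).
A3 down a perfect octave → A2 (12 semitones).
A2 down a diminished sixth → C##2 (7 semitones).
A minor sixth up from C##2 is A#2.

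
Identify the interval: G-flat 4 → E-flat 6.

G to E spans six letter names (G-A-B-C-D-E), plus an octave: a thirteenth.
Gb4 to Eb6 is 21 semitones, matching the major thirteenth exactly, so the quality is major.
(Equivalently, a compound major sixth: a major sixth plus an octave.)

M13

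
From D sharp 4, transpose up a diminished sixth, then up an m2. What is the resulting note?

C flat 5

A diminished sixth up from D#4 is Bb4.
Up a minor second from Bb4: Cb5 (1 semitone up).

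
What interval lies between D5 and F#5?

M3

D to F spans three letter names (D-E-F), so the interval is some kind of third.
D5 to F#5 is 4 semitones, matching the major third exactly, so the quality is major.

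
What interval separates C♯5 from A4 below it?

M3

Descending from C#5 to A4 is the same interval as ascending A4 to C#5.
A to C spans three letter names (A-B-C), so the interval is some kind of third.
The major third spans 4 semitones, and A4 to C#5 is exactly 4 semitones — so this is a major third.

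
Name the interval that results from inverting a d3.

augmented 6th

Inverted interval numbers add to nine, so a third pairs with a sixth (3 + 6 = 9).
The quality also flips — diminished becomes augmented — giving an augmented sixth.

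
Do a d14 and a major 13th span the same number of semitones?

Both span 21 semitones: a diminished fourteenth and a major thirteenth are the same chromatic distance.

Yes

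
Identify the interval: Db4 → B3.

diminished third

Descending from Db4 to B3 is the same interval as ascending B3 to Db4.
B to D spans three letter names (B-C-D) — that makes it a third of some quality.
The major third is 4 semitones; here we have 2, two semitones narrower: diminished.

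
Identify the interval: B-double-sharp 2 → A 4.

B to A spans seven letter names (B-C-D-E-F-G-A), plus an octave, so the interval is some kind of fourteenth.
B##2 to A4 spans 20 semitones — three semitones narrower than the major fourteenth (23) — giving a doubly diminished fourteenth.
(Equivalently, a compound doubly diminished seventh: a doubly diminished seventh plus an octave.)

doubly diminished 14th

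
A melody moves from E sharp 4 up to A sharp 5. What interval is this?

perfect 11th

E to A spans four letter names (E-F-G-A), plus an octave: an eleventh.
The perfect eleventh spans 17 semitones, and E#4 to A#5 is exactly 17 semitones — so this is a perfect eleventh.
(Equivalently, a compound perfect fourth: a perfect fourth plus an octave.)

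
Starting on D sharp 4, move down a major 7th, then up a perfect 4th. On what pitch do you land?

Down a major seventh from D#4: E3 (11 semitones down).
E3 up a perfect fourth → A3 (5 semitones).

A 3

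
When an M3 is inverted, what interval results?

minor sixth

Inverted interval numbers add to nine, so a third pairs with a sixth (3 + 6 = 9).
The quality also flips — major becomes minor — giving a minor sixth.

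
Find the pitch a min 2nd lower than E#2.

The second takes the letter from E down to D.
A minor second spans 1 semitone, so from E#2 the target pitch is D##2.

D##2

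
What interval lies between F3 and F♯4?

augmented 8th

F to F is the same letter name, plus an octave, so the interval is some kind of octave.
A perfect octave would be 12 semitones; F3 to F#4 is 13, one semitone wider, so the interval is augmented.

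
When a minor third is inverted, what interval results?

M6

The rule of nine gives the new number: 9 − 3 = 6, so a third becomes a sixth.
The quality also flips — minor becomes major — giving a major sixth.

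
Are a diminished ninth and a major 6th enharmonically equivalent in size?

No

A diminished ninth is 12 semitones but a major sixth is 9 semitones — different sizes.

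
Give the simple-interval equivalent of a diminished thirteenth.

diminished 6th

Each octave removed subtracts seven from the number: 13 − 7 = 6.
That makes a diminished thirteenth a compound diminished sixth — an octave plus a diminished sixth.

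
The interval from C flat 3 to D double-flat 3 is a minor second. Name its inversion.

major 7th

Interval numbers invert to sum to nine: 2 + 7 = 9, so a second inverts to a seventh.
Quality inverts too: minor becomes major. That makes the inversion a major seventh.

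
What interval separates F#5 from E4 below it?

major 9th

Descending from F#5 to E4 is the same interval as ascending E4 to F#5.
E to F spans two letter names (E-F), plus an octave: a ninth.
E4 to F#5 is 14 semitones, matching the major ninth exactly, so the quality is major.
(Equivalently, a compound major second: a major second plus an octave.)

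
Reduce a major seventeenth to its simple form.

Each octave removed subtracts seven from the number: 17 − 14 = 3.
Quality carries through unchanged, so the simple form is a major third.

major 3rd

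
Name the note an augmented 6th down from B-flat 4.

Counting six letter names down from B lands on D.
An augmented sixth is 10 semitones; 10 semitones down from Bb4 gives Dbb4.

D-double-flat 4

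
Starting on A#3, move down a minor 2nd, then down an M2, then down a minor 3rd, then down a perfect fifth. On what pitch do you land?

Down a minor second from A#3: G##3 (1 semitone down).
Down a major second from G##3: F##3 (2 semitones down).
A minor third down from F##3 is D##3.
D##3 down a perfect fifth → G##2 (7 semitones).

G##2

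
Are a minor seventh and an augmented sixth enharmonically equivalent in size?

A minor seventh = 10 semitones = an augmented sixth; enharmonically equal.

Yes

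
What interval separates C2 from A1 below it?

Descending from C2 to A1 is the same interval as ascending A1 to C2.
A to C spans three letter names (A-B-C), so the interval is some kind of third.
A1 to C2 is 3 semitones, a half step short of the major third (4), so this is minor.

minor third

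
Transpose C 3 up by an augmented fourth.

F-sharp 3

Counting four letter names up from C lands on F.
Moving 6 semitones up from C3 (the size of an augmented fourth) reaches F#3.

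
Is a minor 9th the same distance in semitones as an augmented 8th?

A minor ninth spans 13 semitones, and an augmented octave also spans 13 semitones — they're enharmonic.

Yes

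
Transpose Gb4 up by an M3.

Bb4

Counting three letter names up from G lands on B.
Moving 4 semitones up from Gb4 (the size of a major third) reaches Bb4.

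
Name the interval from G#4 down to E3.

M10

Descending from G#4 to E3 is the same interval as ascending E3 to G#4.
E to G spans three letter names (E-F-G), plus an octave: a tenth.
Counting semitones, E3→G#4 is 16, which is the major tenth.
(Equivalently, a compound major third: a major third plus an octave.)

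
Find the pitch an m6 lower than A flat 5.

C 5

The sixth takes the letter from A down to C.
Moving 8 semitones down from Ab5 (the size of a minor sixth) reaches C5.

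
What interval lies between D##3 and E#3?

D to E spans two letter names (D-E), so the interval is some kind of second.
D##3 to E#3 is 1 semitone, a half step short of the major second (2), so this is minor.

minor second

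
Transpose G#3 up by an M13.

E#5

Counting six letter names plus an octave up from G lands on E.
A major thirteenth spans 21 semitones, so from G#3 the target pitch is E#5.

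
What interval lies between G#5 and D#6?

perfect fifth

G to D spans five letter names (G-A-B-C-D), so the interval is some kind of fifth.
The perfect fifth spans 7 semitones, and G#5 to D#6 is exactly 7 semitones — so this is a perfect fifth.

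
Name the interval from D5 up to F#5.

major 3rd

D to F spans three letter names (D-E-F), so the interval is some kind of third.
Counting semitones, D5→F#5 is 4, which is the major third.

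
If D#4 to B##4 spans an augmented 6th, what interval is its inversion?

Interval numbers invert to sum to nine: 6 + 3 = 9, so a sixth inverts to a third.
Quality inverts too: augmented becomes diminished. That makes the inversion a diminished third.

diminished third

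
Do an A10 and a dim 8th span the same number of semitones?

An augmented tenth is 17 semitones but a diminished octave is 11 semitones — different sizes.

No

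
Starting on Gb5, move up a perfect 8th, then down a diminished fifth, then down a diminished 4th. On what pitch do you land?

G#5

Gb5 up a perfect octave → Gb6 (12 semitones).
Down a diminished fifth from Gb6: C6 (6 semitones down).
Down a diminished fourth from C6: G#5 (4 semitones down).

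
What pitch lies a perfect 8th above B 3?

For an octave the letter name doesn't change: still B, an octave up.
A perfect octave spans 12 semitones, so from B3 the target pitch is B4.

B 4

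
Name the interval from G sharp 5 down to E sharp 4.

Descending from G#5 to E#4 is the same interval as ascending E#4 to G#5.
E to G spans three letter names (E-F-G), plus an octave: a tenth.
A major tenth would be 16 semitones, but E#4 to G#5 is 15 — one semitone narrower, making it a minor tenth.
(Equivalently, a compound minor third: a minor third plus an octave.)

minor tenth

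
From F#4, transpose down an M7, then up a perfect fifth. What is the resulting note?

D4

F#4 down a major seventh → G3 (11 semitones).
A perfect fifth up from G3 is D4.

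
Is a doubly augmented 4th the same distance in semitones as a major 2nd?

No

7 semitones (doubly augmented fourth) vs 2 semitones (major second): not equal.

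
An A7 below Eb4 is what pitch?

The seventh takes the letter from E down to F.
An augmented seventh spans 12 semitones, so from Eb4 the target pitch is Fbb3.

Fbb3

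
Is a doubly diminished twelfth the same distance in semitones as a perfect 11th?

Yes

A doubly diminished twelfth spans 17 semitones, and a perfect eleventh also spans 17 semitones — they're enharmonic.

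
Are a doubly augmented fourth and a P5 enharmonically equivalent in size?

Yes

A doubly augmented fourth spans 7 semitones, and a perfect fifth also spans 7 semitones — they're enharmonic.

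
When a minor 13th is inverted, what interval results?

M3

First reduce the compound minor thirteenth to its simple form, a minor sixth.
Inverted interval numbers add to nine, so a sixth pairs with a third (6 + 3 = 9).
And minor becomes major under inversion, so we get a major third.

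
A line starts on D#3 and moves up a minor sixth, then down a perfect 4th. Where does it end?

Up a minor sixth from D#3: B3 (8 semitones up).
A perfect fourth down from B3 is F#3.

F#3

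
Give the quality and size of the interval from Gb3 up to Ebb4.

minor sixth

G to E spans six letter names (G-A-B-C-D-E) — that makes it a sixth of some quality.
Gb3 to Ebb4 is 8 semitones, a half step short of the major sixth (9), so this is minor.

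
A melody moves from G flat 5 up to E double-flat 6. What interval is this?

G to E spans six letter names (G-A-B-C-D-E) — that makes it a sixth of some quality.
Gb5 to Ebb6 is 8 semitones, a half step short of the major sixth (9), so this is minor.

minor sixth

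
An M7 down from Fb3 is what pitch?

The seventh takes the letter from F down to G.
A major seventh is 11 semitones; 11 semitones down from Fb3 gives Gbb2.

Gbb2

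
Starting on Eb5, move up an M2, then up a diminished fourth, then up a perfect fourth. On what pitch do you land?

A major second up from Eb5 is F5.
A diminished fourth up from F5 is Bbb5.
Bbb5 up a perfect fourth → Ebb6 (5 semitones).

Ebb6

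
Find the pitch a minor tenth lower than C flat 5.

Counting three letter names plus an octave down from C lands on A.
A minor tenth is 15 semitones; 15 semitones down from Cb5 gives Ab3.

A flat 3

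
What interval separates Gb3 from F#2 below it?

Descending from Gb3 to F#2 is the same interval as ascending F#2 to Gb3.
F to G spans two letter names (F-G), plus an octave — that makes it a ninth of some quality.
A major ninth would be 14 semitones; F#2 to Gb3 is 12, two semitones narrower, so the interval is diminished.

diminished ninth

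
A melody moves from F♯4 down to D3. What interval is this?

Descending from F#4 to D3 is the same interval as ascending D3 to F#4.
D to F spans three letter names (D-E-F), plus an octave — that makes it a tenth of some quality.
The major tenth spans 16 semitones, and D3 to F#4 is exactly 16 semitones — so this is a major tenth.
(Equivalently, a compound major third: a major third plus an octave.)

major 10th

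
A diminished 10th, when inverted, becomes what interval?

First reduce the compound diminished tenth to its simple form, a diminished third.
The rule of nine gives the new number: 9 − 3 = 6, so a third becomes a sixth.
The quality also flips — diminished becomes augmented — giving an augmented sixth.

augmented sixth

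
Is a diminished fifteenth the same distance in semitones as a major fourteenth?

Yes

A diminished fifteenth spans 23 semitones, and a major fourteenth also spans 23 semitones — they're enharmonic.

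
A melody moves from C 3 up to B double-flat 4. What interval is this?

d14

C to B spans seven letter names (C-D-E-F-G-A-B), plus an octave: a fourteenth.
The major fourteenth is 23 semitones; here we have 21, two semitones narrower: diminished.
(Equivalently, a compound diminished seventh: a diminished seventh plus an octave.)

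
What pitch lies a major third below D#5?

B4

Counting three letter names down from D lands on B.
A major third spans 4 semitones, so from D#5 the target pitch is B4.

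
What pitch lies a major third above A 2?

Three letter names up from A: C.
A major third is 4 semitones; 4 semitones up from A2 gives C#3.

C-sharp 3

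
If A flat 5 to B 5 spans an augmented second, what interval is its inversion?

d7

The rule of nine gives the new number: 9 − 2 = 7, so a second becomes a seventh.
The quality also flips — augmented becomes diminished — giving a diminished seventh.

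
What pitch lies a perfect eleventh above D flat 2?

Counting four letter names plus an octave up from D lands on G.
A perfect eleventh spans 17 semitones, so from Db2 the target pitch is Gb3.

G flat 3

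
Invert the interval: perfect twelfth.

P4

First reduce the compound perfect twelfth to its simple form, a perfect fifth.
Inverted interval numbers add to nine, so a fifth pairs with a fourth (5 + 4 = 9).
And perfect stays perfect under inversion, so we get a perfect fourth.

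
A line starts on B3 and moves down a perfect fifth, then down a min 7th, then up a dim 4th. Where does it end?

Bb2

B3 down a perfect fifth → E3 (7 semitones).
Down a minor seventh from E3: F#2 (10 semitones down).
A diminished fourth up from F#2 is Bb2.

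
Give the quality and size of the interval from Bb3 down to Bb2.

Descending from Bb3 to Bb2 is the same interval as ascending Bb2 to Bb3.
B to B is the same letter name, plus an octave — that makes it an octave of some quality.
The perfect octave spans 12 semitones, and Bb2 to Bb3 is exactly 12 semitones — so this is a perfect octave.

perfect 8th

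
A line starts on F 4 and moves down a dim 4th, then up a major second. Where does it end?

Down a diminished fourth from F4: C#4 (4 semitones down).
A major second up from C#4 is D#4.

D sharp 4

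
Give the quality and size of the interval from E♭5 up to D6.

E to D spans seven letter names (E-F-G-A-B-C-D), so the interval is some kind of seventh.
Eb5 to D6 is 11 semitones, matching the major seventh exactly, so the quality is major.

major seventh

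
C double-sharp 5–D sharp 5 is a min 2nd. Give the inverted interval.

Inverted interval numbers add to nine, so a second pairs with a seventh (2 + 7 = 9).
And minor becomes major under inversion, so we get a major seventh.

major seventh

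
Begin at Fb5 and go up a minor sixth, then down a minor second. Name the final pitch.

Fb5 up a minor sixth → Dbb6 (8 semitones).
Dbb6 down a minor second → Cb6 (1 semitone).

Cb6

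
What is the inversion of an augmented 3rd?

Interval numbers invert to sum to nine: 3 + 6 = 9, so a third inverts to a sixth.
Quality inverts too: augmented becomes diminished. That makes the inversion a diminished sixth.

d6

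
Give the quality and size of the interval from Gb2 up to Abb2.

minor 2nd

G to A spans two letter names (G-A), so the interval is some kind of second.
Gb2 to Abb2 is 1 semitone, a half step short of the major second (2), so this is minor.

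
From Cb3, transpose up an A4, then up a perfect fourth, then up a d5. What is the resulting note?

Up an augmented fourth from Cb3: F3 (6 semitones up).
F3 up a perfect fourth → Bb3 (5 semitones).
Bb3 up a diminished fifth → Fb4 (6 semitones).

Fb4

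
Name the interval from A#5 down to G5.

Descending from A#5 to G5 is the same interval as ascending G5 to A#5.
G to A spans two letter names (G-A) — that makes it a second of some quality.
The major second is 2 semitones; here we have 3, one semitone wider: augmented.

augmented second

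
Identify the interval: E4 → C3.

Descending from E4 to C3 is the same interval as ascending C3 to E4.
C to E spans three letter names (C-D-E), plus an octave, so the interval is some kind of tenth.
Counting semitones, C3→E4 is 16, which is the major tenth.
(Equivalently, a compound major third: a major third plus an octave.)

major tenth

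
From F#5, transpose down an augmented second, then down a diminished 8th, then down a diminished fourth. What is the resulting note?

B#3

F#5 down an augmented second → Eb5 (3 semitones).
Eb5 down a diminished octave → E4 (11 semitones).
E4 down a diminished fourth → B#3 (4 semitones).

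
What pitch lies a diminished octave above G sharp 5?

G 6

The letter stays G (same as the start), shifted an octave up.
Moving 11 semitones up from G#5 (the size of a diminished octave) reaches G6.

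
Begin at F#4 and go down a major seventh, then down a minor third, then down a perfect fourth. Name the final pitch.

B2

F#4 down a major seventh → G3 (11 semitones).
A minor third down from G3 is E3.
E3 down a perfect fourth → B2 (5 semitones).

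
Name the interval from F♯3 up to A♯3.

F to A spans three letter names (F-G-A), so the interval is some kind of third.
F#3 to A#3 is 4 semitones, matching the major third exactly, so the quality is major.

major third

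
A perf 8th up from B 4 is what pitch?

The letter stays B (same as the start), shifted an octave up.
Moving 12 semitones up from B4 (the size of a perfect octave) reaches B5.

B 5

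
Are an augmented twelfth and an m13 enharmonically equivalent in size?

An augmented twelfth spans 20 semitones, and a minor thirteenth also spans 20 semitones — they're enharmonic.

Yes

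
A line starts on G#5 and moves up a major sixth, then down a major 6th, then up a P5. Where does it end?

D#6

Up a major sixth from G#5: E#6 (9 semitones up).
A major sixth down from E#6 is G#5.
G#5 up a perfect fifth → D#6 (7 semitones).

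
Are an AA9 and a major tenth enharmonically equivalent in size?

A doubly augmented ninth spans 16 semitones, and a major tenth also spans 16 semitones — they're enharmonic.

Yes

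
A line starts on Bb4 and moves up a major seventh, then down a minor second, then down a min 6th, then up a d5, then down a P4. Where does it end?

C#5

Bb4 up a major seventh → A5 (11 semitones).
A minor second down from A5 is G#5.
G#5 down a minor sixth → B#4 (8 semitones).
Up a diminished fifth from B#4: F#5 (6 semitones up).
Down a perfect fourth from F#5: C#5 (5 semitones down).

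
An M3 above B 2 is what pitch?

D sharp 3

The third takes the letter from B up to D.
A major third spans 4 semitones, so from B2 the target pitch is D#3.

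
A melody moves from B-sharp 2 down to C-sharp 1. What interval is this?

Descending from B#2 to C#1 is the same interval as ascending C#1 to B#2.
C to B spans seven letter names (C-D-E-F-G-A-B), plus an octave: a fourteenth.
Counting semitones, C#1→B#2 is 23, which is the major fourteenth.
(Equivalently, a compound major seventh: a major seventh plus an octave.)

M14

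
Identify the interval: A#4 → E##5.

augmented fifth

A to E spans five letter names (A-B-C-D-E) — that makes it a fifth of some quality.
A perfect fifth would be 7 semitones; A#4 to E##5 is 8, one semitone wider, so the interval is augmented.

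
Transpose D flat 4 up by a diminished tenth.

The tenth's letter: D up three letter names plus an octave → F.
A diminished tenth spans 14 semitones, so from Db4 the target pitch is Fbb5.

F double-flat 5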